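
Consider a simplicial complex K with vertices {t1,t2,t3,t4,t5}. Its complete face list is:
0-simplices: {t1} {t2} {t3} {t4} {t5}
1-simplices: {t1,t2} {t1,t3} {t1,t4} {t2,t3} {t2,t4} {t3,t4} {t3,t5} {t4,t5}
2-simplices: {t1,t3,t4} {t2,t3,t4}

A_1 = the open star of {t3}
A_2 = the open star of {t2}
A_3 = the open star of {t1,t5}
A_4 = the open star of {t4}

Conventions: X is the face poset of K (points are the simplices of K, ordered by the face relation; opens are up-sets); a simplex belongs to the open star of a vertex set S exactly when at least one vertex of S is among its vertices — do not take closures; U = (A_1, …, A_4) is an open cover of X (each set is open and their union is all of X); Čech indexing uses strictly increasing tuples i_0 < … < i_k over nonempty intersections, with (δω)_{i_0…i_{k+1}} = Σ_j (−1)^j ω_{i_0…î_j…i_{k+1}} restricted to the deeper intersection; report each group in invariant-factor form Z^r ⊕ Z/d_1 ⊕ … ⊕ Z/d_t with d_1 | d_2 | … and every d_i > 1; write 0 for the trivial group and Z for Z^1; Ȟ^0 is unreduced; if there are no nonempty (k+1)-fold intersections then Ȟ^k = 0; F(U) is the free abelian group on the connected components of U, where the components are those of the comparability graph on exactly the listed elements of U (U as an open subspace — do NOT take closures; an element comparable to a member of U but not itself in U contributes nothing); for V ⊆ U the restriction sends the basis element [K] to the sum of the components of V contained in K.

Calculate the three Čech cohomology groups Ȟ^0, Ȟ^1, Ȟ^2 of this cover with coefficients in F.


nonempty overlaps:
  A1={{t3},{t1,t3},{t2,t3},{t3,t4},{t3,t5},{t1,t3,t4},{t2,t3,t4}} A2={{t2},{t1,t2},{t2,t3},{t2,t4},{t2,t3,t4}} A3={{t1},{t5},{t1,t2},{t1,t3},{t1,t4},{t3,t5},{t4,t5},{t1,t3,t4}} A4={{t4},{t1,t4},{t2,t4},{t3,t4},{t4,t5},{t1,t3,t4},{t2,t3,t4}}
  A12={{t2,t3},{t2,t3,t4}} A13={{t1,t3},{t3,t5},{t1,t3,t4}} A14={{t3,t4},{t1,t3,t4},{t2,t3,t4}} A23={{t1,t2}} A24={{t2,t4},{t2,t3,t4}} A34={{t1,t4},{t4,t5},{t1,t3,t4}}
  A124={{t2,t3,t4}} A134={{t1,t3,t4}}
components per intersection:
  A1: {{t3},{t1,t3},{t2,t3},{t3,t4},{t3,t5},{t1,t3,t4},{t2,t3,t4}}
  A2: {{t2},{t1,t2},{t2,t3},{t2,t4},{t2,t3,t4}}
  A3: {{t1},{t1,t2},{t1,t3},{t1,t4},{t1,t3,t4}} {{t5},{t3,t5},{t4,t5}}
  A4: {{t4},{t1,t4},{t2,t4},{t3,t4},{t4,t5},{t1,t3,t4},{t2,t3,t4}}
  A12: {{t2,t3},{t2,t3,t4}}
  A13: {{t1,t3},{t1,t3,t4}} {{t3,t5}}
  A14: {{t3,t4},{t1,t3,t4},{t2,t3,t4}}
  A23: {{t1,t2}}
  A24: {{t2,t4},{t2,t3,t4}}
  A34: {{t1,t4},{t1,t3,t4}} {{t4,t5}}
  A124: {{t2,t3,t4}}
  A134: {{t1,t3,t4}}
C dims 5,8,2; δ0: rk 4, SNF 1^4; δ1: rk 2, SNF 1^2
degree 0: 5−4−0 = 1 → Ȟ^0 ≅ Z
degree 1: 8−2−4 = 2 → Ȟ^1 ≅ Z^2
degree 2: 2−0−2 = 0 → Ȟ^2 ≅ 0

Ȟ^0 ≅ Z; Ȟ^1 ≅ Z^2; Ȟ^2 ≅ 0


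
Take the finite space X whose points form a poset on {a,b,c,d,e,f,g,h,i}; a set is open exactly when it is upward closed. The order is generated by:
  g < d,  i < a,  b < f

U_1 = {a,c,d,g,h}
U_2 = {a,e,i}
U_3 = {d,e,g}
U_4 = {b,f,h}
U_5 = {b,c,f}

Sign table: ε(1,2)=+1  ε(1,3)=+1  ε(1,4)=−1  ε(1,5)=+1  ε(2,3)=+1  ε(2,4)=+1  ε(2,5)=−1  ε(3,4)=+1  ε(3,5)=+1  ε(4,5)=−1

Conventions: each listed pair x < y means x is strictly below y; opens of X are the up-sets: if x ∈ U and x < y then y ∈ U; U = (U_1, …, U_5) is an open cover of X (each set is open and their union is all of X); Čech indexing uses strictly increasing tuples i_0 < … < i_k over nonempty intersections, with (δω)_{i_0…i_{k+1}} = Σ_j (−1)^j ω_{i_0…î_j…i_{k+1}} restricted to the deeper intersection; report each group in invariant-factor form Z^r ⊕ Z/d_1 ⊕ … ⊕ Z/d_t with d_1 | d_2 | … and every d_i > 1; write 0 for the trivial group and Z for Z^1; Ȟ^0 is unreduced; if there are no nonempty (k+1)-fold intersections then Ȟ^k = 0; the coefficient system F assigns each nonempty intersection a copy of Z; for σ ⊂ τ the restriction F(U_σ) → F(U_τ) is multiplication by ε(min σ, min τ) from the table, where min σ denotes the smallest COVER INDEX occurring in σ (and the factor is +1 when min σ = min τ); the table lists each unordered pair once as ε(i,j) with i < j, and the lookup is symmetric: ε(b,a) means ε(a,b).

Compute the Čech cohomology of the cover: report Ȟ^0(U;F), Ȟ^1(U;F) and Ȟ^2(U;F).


Ȟ^0 ≅ Z, Ȟ^1 ≅ Z^2, Ȟ^2 ≅ 0

intersection data:
  U12={a} U13={d,g} U14={h} U15={c} U23={e} U45={b,f}
C dims 5,6; δ0: rk 4, SNF 1^4
Ȟ^0 = (5 − 4) − 0 = 1, so Ȟ^0 ≅ Z
Ȟ^1 = (6 − 0) − 4 = 2, so Ȟ^1 ≅ Z^2
Ȟ^2 = (0 − 0) − 0 = 0, so Ȟ^2 ≅ 0


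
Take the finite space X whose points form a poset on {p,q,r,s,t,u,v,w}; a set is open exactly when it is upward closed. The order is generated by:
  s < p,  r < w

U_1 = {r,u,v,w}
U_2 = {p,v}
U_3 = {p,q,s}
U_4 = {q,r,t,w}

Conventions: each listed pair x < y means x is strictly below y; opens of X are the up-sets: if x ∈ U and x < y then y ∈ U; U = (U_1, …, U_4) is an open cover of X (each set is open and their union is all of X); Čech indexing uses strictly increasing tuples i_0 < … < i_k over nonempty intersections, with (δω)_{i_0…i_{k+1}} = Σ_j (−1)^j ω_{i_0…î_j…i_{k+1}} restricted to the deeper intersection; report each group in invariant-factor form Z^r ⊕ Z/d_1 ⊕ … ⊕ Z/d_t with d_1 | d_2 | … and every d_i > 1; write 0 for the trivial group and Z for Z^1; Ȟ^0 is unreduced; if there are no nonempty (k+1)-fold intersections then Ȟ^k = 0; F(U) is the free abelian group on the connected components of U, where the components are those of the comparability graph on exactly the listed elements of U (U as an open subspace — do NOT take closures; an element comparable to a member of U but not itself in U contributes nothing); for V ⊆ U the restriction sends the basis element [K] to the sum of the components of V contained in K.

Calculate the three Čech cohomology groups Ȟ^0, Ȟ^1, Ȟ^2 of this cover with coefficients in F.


Ȟ^0 = Z^6,  Ȟ^1 = 0,  Ȟ^2 = 0

intersection data:
  U12={v} U14={r,w} U23={p} U34={q}
components per intersection:
  U1: {r,w} {u} {v}
  U2: {p} {v}
  U3: {p,s} {q}
  U4: {q} {r,w} {t}
  U12: {v}
  U14: {r,w}
  U23: {p}
  U34: {q}
C dims 10,4; δ0: rk 4, SNF 1^4
Ȟ^0 = (10 − 4) − 0 = 6, so Ȟ^0 ≅ Z^6
Ȟ^1 = (4 − 0) − 4 = 0, so Ȟ^1 ≅ 0
Ȟ^2 = (0 − 0) − 0 = 0, so Ȟ^2 ≅ 0


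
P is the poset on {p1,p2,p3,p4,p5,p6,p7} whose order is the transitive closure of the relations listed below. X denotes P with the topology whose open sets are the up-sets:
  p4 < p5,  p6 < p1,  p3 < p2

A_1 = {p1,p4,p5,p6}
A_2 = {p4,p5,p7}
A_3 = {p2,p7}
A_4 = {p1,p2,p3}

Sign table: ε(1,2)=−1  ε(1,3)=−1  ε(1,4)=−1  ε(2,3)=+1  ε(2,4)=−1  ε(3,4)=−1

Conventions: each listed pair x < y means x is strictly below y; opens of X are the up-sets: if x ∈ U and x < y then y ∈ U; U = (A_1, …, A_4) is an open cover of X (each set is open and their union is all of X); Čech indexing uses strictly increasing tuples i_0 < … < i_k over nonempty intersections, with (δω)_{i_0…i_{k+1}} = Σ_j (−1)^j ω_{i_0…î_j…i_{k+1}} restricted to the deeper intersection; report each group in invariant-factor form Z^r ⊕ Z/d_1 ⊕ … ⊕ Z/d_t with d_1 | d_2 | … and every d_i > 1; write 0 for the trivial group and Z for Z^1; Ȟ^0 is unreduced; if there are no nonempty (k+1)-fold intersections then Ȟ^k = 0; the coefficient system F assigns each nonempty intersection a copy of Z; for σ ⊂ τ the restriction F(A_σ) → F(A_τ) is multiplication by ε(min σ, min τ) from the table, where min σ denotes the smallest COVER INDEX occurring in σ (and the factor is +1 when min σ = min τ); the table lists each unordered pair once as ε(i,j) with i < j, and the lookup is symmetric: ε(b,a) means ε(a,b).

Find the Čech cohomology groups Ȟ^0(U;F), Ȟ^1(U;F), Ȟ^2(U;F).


Ȟ^0(U;F) ≅ 0, Ȟ^1(U;F) ≅ Z/2 and Ȟ^2(U;F) ≅ 0

nerve simplices:
  A12={p4,p5} A14={p1} A23={p7} A34={p2}
C dims 4,4; δ0: rk 4, SNF 1^3·2
degree 0: 4−4−0 = 0 → Ȟ^0 ≅ 0
degree 1: 4−0−4 = 0 plus torsion [2] → Ȟ^1 ≅ Z/2
degree 2: 0−0−0 = 0 → Ȟ^2 ≅ 0


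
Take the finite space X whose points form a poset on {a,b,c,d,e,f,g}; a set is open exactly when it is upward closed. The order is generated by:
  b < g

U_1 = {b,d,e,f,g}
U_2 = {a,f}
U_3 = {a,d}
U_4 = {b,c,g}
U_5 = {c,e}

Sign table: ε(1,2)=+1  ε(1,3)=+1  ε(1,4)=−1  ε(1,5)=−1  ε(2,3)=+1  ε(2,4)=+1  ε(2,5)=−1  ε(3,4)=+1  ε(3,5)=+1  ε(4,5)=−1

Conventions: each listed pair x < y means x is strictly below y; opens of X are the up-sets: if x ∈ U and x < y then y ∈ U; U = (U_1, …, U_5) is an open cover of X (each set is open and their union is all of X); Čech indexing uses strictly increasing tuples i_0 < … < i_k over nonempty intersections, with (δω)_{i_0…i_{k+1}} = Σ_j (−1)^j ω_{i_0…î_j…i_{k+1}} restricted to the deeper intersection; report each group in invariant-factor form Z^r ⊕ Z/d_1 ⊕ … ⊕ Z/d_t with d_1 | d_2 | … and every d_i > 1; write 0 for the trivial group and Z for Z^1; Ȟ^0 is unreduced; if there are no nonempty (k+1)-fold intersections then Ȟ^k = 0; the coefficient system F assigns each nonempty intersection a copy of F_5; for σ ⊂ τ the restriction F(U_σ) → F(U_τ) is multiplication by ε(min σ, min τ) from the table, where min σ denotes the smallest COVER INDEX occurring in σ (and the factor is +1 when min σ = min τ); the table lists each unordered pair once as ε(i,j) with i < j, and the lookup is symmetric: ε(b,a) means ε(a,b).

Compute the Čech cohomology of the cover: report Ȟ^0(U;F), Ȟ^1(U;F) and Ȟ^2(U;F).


nerve of the cover:
  U12={f} U13={d} U14={b,g} U15={e} U23={a} U45={c}
C dims 5,6; δ0: rk_F5 5
Ȟ^0 = (5 − 5) − 0 = 0, so Ȟ^0 ≅ 0
Ȟ^1 = (6 − 0) − 5 = 1, so Ȟ^1 ≅ Z/5
Ȟ^2 = (0 − 0) − 0 = 0, so Ȟ^2 ≅ 0

Ȟ^0 = 0; Ȟ^1 = Z/5; Ȟ^2 = 0


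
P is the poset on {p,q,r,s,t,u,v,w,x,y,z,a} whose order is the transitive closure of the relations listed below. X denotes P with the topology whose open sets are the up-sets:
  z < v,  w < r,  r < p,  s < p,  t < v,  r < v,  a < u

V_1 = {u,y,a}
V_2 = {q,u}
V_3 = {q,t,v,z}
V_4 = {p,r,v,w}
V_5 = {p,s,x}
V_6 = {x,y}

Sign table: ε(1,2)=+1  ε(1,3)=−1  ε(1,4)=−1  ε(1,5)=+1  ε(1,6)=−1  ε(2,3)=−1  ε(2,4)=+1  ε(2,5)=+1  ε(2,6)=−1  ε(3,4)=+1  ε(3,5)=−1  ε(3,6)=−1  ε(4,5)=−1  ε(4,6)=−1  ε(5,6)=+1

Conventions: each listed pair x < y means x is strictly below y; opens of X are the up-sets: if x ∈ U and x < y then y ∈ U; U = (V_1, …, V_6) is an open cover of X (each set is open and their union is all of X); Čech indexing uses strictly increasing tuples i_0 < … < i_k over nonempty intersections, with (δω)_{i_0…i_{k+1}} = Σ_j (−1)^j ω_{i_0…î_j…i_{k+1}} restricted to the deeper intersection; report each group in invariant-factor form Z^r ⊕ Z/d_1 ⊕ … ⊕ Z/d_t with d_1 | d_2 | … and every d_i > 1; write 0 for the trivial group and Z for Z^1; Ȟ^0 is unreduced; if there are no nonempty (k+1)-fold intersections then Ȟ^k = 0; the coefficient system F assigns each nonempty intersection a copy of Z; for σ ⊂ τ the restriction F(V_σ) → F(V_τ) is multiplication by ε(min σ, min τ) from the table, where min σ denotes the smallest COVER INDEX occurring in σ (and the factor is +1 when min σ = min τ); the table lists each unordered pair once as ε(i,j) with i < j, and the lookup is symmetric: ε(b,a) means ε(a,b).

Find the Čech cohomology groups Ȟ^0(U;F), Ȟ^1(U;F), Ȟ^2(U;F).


Ȟ^0(U;F) ≅ 0; Ȟ^1(U;F) ≅ Z/2; Ȟ^2(U;F) ≅ 0

nerve simplices:
  V12={u} V16={y} V23={q} V34={v} V45={p} V56={x}
C dims 6,6; δ0: rk 6, SNF 1^5·2
degree 0: 6−6−0 = 0 → Ȟ^0 ≅ 0
degree 1: 6−0−6 = 0 plus torsion [2] → Ȟ^1 ≅ Z/2
degree 2: 0−0−0 = 0 → Ȟ^2 ≅ 0


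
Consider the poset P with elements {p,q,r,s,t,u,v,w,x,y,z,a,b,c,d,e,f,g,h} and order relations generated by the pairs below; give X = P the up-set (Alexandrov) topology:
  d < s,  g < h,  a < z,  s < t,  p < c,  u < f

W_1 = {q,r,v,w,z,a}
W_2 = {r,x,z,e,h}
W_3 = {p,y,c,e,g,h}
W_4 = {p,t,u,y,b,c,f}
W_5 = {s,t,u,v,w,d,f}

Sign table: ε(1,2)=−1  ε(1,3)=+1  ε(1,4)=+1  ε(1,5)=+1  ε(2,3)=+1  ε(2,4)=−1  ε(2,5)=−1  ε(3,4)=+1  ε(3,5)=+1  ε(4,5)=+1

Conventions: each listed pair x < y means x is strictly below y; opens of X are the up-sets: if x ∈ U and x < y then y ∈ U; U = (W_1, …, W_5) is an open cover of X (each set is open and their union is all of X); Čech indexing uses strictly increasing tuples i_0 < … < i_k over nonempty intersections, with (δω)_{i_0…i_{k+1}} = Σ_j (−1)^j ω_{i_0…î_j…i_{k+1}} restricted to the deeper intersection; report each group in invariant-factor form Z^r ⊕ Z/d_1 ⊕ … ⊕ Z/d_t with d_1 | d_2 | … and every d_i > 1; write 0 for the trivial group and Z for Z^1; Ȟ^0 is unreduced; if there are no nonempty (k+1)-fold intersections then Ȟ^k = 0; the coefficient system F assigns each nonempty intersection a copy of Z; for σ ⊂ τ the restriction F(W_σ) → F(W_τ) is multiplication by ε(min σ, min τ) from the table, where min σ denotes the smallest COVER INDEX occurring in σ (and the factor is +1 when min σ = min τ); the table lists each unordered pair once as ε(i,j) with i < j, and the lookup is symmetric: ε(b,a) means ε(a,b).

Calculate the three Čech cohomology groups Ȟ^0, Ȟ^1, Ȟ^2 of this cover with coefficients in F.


Ȟ^0(U;F) ≅ 0, Ȟ^1(U;F) ≅ Z/2, Ȟ^2(U;F) ≅ 0

nonempty overlaps:
  W12={r,z} W15={v,w} W23={e,h} W34={p,y,c} W45={t,u,f}
C dims 5,5; δ0: rk 5, SNF 1^4·2
degree 0: 5−5−0 = 0 → Ȟ^0 ≅ 0
degree 1: 5−0−5 = 0 plus torsion [2] → Ȟ^1 ≅ Z/2
degree 2: 0−0−0 = 0 → Ȟ^2 ≅ 0


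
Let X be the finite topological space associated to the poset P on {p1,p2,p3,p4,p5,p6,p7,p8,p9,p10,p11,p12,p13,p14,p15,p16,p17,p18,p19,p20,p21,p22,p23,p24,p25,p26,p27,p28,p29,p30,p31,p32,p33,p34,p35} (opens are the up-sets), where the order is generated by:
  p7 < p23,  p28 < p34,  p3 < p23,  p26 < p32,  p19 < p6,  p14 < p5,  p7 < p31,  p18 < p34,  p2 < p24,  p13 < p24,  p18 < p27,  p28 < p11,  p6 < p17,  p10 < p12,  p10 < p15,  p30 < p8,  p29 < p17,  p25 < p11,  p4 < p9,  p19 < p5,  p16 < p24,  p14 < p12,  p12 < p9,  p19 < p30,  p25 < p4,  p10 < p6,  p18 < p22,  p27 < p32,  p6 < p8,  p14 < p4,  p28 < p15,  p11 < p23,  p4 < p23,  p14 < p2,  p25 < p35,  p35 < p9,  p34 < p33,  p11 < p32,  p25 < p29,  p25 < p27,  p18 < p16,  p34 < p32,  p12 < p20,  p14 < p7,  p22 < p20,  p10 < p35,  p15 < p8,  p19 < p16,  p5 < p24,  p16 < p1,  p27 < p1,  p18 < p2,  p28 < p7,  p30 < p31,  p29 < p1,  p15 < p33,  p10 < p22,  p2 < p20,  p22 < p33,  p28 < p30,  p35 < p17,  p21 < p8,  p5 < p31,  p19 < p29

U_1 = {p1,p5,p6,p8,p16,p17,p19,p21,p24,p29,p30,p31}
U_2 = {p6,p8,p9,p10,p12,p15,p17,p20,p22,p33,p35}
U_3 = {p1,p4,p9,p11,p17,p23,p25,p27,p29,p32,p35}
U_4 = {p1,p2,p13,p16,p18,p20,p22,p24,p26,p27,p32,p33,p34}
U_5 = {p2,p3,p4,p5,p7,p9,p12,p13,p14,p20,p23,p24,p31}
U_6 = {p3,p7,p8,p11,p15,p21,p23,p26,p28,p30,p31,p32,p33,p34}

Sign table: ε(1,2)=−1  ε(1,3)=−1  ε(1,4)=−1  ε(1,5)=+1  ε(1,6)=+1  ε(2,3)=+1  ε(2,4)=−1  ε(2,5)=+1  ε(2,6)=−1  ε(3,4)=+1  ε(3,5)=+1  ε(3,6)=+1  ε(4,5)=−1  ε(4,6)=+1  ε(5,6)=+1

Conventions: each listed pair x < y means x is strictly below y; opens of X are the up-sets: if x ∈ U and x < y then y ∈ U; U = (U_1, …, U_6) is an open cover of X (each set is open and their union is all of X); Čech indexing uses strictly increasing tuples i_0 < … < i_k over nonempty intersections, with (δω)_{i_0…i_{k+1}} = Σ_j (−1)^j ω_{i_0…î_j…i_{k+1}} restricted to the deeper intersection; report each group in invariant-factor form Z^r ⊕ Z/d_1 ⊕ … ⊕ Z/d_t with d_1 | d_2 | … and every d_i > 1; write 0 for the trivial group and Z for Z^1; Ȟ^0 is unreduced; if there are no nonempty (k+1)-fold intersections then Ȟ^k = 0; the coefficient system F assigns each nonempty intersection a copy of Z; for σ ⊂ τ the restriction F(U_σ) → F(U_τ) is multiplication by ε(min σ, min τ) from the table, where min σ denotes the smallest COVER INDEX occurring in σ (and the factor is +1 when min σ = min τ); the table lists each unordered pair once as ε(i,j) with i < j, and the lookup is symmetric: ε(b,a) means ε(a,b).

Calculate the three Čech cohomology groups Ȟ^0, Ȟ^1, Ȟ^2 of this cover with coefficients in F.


cover nerve:
  U12={p6,p8,p17} U13={p1,p17,p29} U14={p1,p16,p24} U15={p5,p24,p31} U16={p8,p21,p30,p31} U23={p9,p17,p35} U24={p20,p22,p33} U25={p9,p12,p20} U26={p8,p15,p33} U34={p1,p27,p32} U35={p4,p9,p23} U36={p11,p23,p32} U45={p2,p13,p20,p24} U46={p26,p32,p33,p34} U56={p3,p7,p23,p31}
  U123={p17} U126={p8} U134={p1} U145={p24} U156={p31} U235={p9} U245={p20} U246={p33} U346={p32} U356={p23}
C dims 6,15,10; δ0: rk 6, SNF 1^5·2; δ1: rk 9, SNF 1^9
Ȟ^0: (6−6)−0=0 ⇒ 0
Ȟ^1: (15−9)−6=0 plus torsion [2] ⇒ Z/2
Ȟ^2: (10−0)−9=1 ⇒ Z

Ȟ^0 ≅ 0, Ȟ^1 ≅ Z/2 and Ȟ^2 ≅ Z


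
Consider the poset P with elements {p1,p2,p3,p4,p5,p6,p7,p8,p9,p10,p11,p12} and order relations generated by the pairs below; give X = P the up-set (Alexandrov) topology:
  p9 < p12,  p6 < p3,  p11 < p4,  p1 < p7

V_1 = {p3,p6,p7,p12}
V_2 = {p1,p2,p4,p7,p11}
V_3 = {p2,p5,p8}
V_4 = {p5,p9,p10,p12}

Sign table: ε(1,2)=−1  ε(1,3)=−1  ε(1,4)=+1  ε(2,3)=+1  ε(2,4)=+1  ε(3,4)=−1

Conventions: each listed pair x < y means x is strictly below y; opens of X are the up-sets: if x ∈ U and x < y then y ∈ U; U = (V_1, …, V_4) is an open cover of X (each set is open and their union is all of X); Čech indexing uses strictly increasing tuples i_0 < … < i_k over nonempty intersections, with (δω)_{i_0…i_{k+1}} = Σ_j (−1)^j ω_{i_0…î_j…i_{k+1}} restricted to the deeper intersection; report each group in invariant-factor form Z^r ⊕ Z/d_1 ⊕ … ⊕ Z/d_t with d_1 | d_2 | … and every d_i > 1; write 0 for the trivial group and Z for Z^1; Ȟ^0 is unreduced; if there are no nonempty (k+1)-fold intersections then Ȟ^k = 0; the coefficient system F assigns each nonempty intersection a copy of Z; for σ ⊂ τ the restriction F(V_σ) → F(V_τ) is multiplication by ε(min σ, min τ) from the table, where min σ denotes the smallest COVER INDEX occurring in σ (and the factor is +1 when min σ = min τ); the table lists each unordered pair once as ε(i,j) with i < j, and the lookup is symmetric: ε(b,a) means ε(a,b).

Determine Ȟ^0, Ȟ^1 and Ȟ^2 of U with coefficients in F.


Ȟ^0(U;F) ≅ Z,  Ȟ^1(U;F) ≅ Z,  Ȟ^2(U;F) ≅ 0

intersection data:
  V12={p7} V14={p12} V23={p2} V34={p5}
C dims 4,4; δ0: rk 3, SNF 1^3
Ȟ^0 = (4 − 3) − 0 = 1, so Ȟ^0 ≅ Z
Ȟ^1 = (4 − 0) − 3 = 1, so Ȟ^1 ≅ Z
Ȟ^2 = (0 − 0) − 0 = 0, so Ȟ^2 ≅ 0


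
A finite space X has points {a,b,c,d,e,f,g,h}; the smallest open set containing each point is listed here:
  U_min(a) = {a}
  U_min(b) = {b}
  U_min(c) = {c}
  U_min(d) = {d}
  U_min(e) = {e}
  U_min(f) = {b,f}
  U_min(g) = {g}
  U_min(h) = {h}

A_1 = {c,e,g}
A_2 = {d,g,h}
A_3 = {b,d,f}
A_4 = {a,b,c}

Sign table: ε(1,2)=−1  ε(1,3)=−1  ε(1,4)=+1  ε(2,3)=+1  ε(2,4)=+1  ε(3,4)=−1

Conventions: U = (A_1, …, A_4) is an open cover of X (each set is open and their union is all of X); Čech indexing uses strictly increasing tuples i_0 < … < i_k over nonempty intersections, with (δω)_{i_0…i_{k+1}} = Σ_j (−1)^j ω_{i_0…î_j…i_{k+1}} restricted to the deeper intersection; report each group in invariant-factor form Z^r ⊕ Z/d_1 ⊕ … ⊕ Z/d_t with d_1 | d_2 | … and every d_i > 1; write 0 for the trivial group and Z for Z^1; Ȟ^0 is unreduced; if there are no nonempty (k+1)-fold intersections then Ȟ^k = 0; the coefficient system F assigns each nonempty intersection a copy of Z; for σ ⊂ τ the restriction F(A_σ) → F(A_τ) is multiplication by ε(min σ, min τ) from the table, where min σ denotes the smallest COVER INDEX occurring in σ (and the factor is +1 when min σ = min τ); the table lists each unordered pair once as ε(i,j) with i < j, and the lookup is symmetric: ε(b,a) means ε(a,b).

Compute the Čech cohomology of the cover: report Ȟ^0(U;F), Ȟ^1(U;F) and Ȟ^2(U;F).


nerve of the cover:
  A12={g} A14={c} A23={d} A34={b}
C dims 4,4; δ0: rk 3, SNF 1^3
Ȟ^0 = (4 − 3) − 0 = 1, so Ȟ^0 ≅ Z
Ȟ^1 = (4 − 0) − 3 = 1, so Ȟ^1 ≅ Z
Ȟ^2 = (0 − 0) − 0 = 0, so Ȟ^2 ≅ 0

Ȟ^0 ≅ Z, Ȟ^1 ≅ Z and Ȟ^2 ≅ 0


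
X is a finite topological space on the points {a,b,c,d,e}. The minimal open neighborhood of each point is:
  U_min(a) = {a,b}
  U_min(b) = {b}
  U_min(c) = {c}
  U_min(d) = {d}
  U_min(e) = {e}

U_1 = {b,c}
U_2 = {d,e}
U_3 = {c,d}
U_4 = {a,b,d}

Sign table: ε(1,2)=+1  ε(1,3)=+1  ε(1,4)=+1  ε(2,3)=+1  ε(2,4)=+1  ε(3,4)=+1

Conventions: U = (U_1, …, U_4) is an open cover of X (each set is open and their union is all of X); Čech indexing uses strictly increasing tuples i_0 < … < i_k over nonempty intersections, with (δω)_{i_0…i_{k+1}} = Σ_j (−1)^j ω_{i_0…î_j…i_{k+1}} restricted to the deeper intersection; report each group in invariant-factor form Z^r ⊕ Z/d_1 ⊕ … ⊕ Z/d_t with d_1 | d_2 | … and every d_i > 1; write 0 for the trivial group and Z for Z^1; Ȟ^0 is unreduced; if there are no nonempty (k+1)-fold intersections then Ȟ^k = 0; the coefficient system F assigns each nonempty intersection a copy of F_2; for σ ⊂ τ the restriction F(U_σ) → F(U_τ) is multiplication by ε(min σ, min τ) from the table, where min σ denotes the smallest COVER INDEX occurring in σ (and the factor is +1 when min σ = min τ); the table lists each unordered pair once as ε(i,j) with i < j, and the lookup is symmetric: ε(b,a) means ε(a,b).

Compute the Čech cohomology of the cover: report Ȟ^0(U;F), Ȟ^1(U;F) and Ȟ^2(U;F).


nerve simplices:
  U13={c} U14={b} U23={d} U24={d} U34={d}
  U234={d}
C dims 4,5,1; δ0: rk_F2 3; δ1: rk_F2 1
degree 0: 4−3−0 = 1 → Ȟ^0 ≅ Z/2
degree 1: 5−1−3 = 1 → Ȟ^1 ≅ Z/2
degree 2: 1−0−1 = 0 → Ȟ^2 ≅ 0

Ȟ^0 = Z/2, Ȟ^1 = Z/2, Ȟ^2 = 0


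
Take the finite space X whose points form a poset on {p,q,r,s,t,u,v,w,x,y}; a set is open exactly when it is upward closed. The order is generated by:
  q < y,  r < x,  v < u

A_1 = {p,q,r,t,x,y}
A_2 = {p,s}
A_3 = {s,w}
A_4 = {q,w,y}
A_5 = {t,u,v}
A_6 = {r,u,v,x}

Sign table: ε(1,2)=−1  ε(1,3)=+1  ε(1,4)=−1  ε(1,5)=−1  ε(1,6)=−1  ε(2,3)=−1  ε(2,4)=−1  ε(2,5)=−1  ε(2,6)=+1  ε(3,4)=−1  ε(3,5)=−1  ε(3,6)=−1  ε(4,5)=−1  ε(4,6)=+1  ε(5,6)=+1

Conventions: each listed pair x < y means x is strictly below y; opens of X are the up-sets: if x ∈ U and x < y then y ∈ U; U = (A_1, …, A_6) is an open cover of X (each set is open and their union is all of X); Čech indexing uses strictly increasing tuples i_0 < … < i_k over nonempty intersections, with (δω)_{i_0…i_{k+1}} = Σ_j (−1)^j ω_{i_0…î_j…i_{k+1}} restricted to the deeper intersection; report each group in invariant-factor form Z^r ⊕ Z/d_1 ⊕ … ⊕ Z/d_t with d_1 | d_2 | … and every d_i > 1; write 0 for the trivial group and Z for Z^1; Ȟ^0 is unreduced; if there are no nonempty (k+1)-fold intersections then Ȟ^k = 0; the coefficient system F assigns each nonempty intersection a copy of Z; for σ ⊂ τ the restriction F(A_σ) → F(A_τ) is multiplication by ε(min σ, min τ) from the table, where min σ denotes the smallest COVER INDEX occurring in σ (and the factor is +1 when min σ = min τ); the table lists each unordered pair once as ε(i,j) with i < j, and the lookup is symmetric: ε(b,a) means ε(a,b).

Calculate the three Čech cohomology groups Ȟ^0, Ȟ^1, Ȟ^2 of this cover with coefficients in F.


nerve simplices:
  A12={p} A14={q,y} A15={t} A16={r,x} A23={s} A34={w} A56={u,v}
C dims 6,7; δ0: rk 5, SNF 1^5
degree 0: 6−5−0 = 1 → Ȟ^0 ≅ Z
degree 1: 7−0−5 = 2 → Ȟ^1 ≅ Z^2
degree 2: 0−0−0 = 0 → Ȟ^2 ≅ 0

Ȟ^0 = Z; Ȟ^1 = Z^2; Ȟ^2 = 0


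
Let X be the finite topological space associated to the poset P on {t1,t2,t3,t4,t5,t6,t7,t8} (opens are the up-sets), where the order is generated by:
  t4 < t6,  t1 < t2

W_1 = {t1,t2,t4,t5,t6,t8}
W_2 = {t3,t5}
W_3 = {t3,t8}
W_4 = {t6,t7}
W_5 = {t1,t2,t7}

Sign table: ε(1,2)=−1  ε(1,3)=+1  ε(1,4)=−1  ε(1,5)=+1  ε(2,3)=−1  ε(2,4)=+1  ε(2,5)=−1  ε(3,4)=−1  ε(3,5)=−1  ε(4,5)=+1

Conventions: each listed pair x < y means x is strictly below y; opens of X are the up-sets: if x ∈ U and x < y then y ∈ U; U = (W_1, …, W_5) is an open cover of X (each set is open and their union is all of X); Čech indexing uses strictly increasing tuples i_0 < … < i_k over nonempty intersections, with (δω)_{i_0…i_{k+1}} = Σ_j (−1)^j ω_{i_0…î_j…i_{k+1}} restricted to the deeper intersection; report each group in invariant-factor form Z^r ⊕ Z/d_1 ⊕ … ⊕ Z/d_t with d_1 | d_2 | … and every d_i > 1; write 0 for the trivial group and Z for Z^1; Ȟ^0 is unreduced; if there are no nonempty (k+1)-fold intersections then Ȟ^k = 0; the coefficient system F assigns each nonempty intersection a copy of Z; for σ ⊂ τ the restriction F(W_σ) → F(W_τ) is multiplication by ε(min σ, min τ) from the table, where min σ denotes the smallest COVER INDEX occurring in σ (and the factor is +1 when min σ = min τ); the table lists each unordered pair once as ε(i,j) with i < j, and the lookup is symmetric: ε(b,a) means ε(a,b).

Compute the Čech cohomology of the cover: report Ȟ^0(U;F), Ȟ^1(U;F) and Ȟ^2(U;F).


Ȟ^0 ≅ 0; Ȟ^1 ≅ Z ⊕ Z/2; Ȟ^2 ≅ 0

nonempty overlaps:
  W12={t5} W13={t8} W14={t6} W15={t1,t2} W23={t3} W45={t7}
C dims 5,6; δ0: rk 5, SNF 1^4·2
degree 0: 5−5−0 = 0 → Ȟ^0 ≅ 0
degree 1: 6−0−5 = 1 plus torsion [2] → Ȟ^1 ≅ Z ⊕ Z/2
degree 2: 0−0−0 = 0 → Ȟ^2 ≅ 0


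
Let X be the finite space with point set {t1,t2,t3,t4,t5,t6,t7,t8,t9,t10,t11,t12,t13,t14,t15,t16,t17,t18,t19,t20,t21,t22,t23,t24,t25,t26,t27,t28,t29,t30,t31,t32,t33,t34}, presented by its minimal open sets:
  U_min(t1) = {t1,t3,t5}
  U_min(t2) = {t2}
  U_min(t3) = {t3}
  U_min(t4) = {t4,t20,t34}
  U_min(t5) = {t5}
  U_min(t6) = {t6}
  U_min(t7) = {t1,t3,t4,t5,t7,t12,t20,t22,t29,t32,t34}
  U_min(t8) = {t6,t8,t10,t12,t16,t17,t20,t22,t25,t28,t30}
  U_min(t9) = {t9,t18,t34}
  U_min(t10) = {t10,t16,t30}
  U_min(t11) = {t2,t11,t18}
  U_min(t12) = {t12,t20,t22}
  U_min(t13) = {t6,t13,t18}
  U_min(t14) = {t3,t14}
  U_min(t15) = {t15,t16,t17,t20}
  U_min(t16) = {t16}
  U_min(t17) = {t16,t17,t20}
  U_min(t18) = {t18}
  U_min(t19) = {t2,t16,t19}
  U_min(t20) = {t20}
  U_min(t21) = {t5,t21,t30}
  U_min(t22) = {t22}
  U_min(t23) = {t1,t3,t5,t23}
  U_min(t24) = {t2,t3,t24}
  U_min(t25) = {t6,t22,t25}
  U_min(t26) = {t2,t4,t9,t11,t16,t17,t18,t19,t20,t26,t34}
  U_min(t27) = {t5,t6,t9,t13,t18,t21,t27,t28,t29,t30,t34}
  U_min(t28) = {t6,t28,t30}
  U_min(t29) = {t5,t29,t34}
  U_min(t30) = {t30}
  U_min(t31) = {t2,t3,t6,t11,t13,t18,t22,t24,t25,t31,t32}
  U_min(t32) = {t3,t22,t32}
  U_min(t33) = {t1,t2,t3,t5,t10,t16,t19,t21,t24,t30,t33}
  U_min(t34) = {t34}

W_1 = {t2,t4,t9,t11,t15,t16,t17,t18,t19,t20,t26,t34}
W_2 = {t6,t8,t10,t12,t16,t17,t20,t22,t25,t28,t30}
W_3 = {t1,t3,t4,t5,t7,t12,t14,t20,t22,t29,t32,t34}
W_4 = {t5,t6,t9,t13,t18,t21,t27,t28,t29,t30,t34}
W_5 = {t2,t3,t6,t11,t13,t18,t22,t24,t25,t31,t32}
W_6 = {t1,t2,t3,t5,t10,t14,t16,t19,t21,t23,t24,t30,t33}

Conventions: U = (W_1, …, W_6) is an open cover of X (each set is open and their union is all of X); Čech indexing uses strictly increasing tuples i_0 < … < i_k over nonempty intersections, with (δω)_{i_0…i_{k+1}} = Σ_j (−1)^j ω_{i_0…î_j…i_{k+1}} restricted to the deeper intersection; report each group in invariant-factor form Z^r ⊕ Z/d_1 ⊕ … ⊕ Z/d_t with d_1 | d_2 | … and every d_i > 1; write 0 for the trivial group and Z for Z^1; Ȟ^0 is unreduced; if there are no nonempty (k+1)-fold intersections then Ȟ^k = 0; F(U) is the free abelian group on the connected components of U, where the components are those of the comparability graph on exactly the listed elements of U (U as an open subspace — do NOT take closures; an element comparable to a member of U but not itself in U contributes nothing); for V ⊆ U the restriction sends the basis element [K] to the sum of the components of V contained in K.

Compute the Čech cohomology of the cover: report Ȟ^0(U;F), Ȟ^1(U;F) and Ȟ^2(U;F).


nerve of the cover:
  W12={t16,t17,t20} W13={t4,t20,t34} W14={t9,t18,t34} W15={t2,t11,t18} W16={t2,t16,t19} W23={t12,t20,t22} W24={t6,t28,t30} W25={t6,t22,t25} W26={t10,t16,t30} W34={t5,t29,t34} W35={t3,t22,t32} W36={t1,t3,t5,t14} W45={t6,t13,t18} W46={t5,t21,t30} W56={t2,t3,t24}
  W123={t20} W126={t16} W134={t34} W145={t18} W156={t2} W235={t22} W245={t6} W246={t30} W346={t5} W356={t3}
components per intersection:
  W1: {t2,t4,t9,t11,t15,t16,t17,t18,t19,t20,t26,t34}
  W2: {t6,t8,t10,t12,t16,t17,t20,t22,t25,t28,t30}
  W3: {t1,t3,t4,t5,t7,t12,t14,t20,t22,t29,t32,t34}
  W4: {t5,t6,t9,t13,t18,t21,t27,t28,t29,t30,t34}
  W5: {t2,t3,t6,t11,t13,t18,t22,t24,t25,t31,t32}
  W6: {t1,t2,t3,t5,t10,t14,t16,t19,t21,t23,t24,t30,t33}
  W12: {t16,t17,t20}
  W13: {t4,t20,t34}
  W14: {t9,t18,t34}
  W15: {t2,t11,t18}
  W16: {t2,t16,t19}
  W23: {t12,t20,t22}
  W24: {t6,t28,t30}
  W25: {t6,t22,t25}
  W26: {t10,t16,t30}
  W34: {t5,t29,t34}
  W35: {t3,t22,t32}
  W36: {t1,t3,t5,t14}
  W45: {t6,t13,t18}
  W46: {t5,t21,t30}
  W56: {t2,t3,t24}
  W123: {t20}
  W126: {t16}
  W134: {t34}
  W145: {t18}
  W156: {t2}
  W235: {t22}
  W245: {t6}
  W246: {t30}
  W346: {t5}
  W356: {t3}
C dims 6,15,10; δ0: rk 5, SNF 1^5; δ1: rk 10, SNF 1^9·2
Ȟ^0 = (6 − 5) − 0 = 1, so Ȟ^0 ≅ Z
Ȟ^1 = (15 − 10) − 5 = 0, so Ȟ^1 ≅ 0
Ȟ^2 = (10 − 0) − 10 = 0 plus torsion [2], so Ȟ^2 ≅ Z/2

Ȟ^0 = Z, Ȟ^1 = 0 and Ȟ^2 = Z/2


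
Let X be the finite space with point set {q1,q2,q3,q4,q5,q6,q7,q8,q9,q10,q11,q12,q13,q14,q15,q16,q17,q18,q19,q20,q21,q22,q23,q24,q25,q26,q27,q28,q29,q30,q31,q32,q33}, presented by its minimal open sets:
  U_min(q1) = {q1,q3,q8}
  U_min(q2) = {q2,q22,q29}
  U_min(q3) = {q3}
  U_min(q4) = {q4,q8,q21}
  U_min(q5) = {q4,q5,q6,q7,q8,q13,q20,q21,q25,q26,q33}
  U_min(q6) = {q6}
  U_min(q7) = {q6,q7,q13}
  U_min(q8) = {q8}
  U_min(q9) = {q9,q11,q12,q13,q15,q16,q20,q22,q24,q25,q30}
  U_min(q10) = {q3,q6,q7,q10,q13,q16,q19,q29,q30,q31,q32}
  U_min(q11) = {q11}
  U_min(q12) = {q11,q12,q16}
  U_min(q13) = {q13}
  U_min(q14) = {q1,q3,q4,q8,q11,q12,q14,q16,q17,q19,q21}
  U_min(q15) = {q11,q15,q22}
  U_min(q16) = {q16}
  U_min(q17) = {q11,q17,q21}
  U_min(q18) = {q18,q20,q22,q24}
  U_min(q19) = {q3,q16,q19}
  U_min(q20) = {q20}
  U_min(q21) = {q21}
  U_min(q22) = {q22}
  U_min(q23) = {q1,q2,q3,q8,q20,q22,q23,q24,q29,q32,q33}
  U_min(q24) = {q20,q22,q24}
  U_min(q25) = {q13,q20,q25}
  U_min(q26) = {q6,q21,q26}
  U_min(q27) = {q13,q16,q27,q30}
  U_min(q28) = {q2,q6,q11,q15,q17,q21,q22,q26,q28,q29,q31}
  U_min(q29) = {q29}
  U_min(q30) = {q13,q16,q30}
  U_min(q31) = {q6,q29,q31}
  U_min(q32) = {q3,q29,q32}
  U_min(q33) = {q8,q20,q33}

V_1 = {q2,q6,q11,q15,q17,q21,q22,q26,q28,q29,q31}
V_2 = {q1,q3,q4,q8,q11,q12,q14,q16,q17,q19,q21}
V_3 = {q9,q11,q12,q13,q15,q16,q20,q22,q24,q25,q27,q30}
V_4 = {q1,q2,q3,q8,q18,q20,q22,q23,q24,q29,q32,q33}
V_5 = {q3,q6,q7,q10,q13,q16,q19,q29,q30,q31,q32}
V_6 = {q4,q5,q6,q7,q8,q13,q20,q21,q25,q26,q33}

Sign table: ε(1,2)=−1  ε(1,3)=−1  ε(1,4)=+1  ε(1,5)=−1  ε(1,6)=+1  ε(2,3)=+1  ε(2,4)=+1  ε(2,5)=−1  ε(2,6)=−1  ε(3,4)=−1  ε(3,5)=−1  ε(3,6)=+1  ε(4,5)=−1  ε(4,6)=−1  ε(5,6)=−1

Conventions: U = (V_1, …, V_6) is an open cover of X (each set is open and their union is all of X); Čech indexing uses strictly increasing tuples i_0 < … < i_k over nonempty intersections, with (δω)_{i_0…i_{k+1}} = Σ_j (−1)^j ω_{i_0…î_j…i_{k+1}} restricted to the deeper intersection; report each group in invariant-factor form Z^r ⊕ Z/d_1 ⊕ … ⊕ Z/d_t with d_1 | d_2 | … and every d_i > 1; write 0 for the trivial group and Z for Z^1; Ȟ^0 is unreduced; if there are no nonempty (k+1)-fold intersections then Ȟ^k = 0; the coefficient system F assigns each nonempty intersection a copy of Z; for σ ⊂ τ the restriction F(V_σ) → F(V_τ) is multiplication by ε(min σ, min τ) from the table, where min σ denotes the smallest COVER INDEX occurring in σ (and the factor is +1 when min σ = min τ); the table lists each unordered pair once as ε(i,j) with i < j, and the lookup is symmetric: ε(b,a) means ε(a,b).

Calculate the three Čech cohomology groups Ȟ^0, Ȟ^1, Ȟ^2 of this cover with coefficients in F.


intersection data:
  V12={q11,q17,q21} V13={q11,q15,q22} V14={q2,q22,q29} V15={q6,q29,q31} V16={q6,q21,q26} V23={q11,q12,q16} V24={q1,q3,q8} V25={q3,q16,q19} V26={q4,q8,q21} V34={q20,q22,q24} V35={q13,q16,q30} V36={q13,q20,q25} V45={q3,q29,q32} V46={q8,q20,q33} V56={q6,q7,q13}
  V123={q11} V126={q21} V134={q22} V145={q29} V156={q6} V235={q16} V245={q3} V246={q8} V346={q20} V356={q13}
C dims 6,15,10; δ0: rk 6, SNF 1^5·2; δ1: rk 9, SNF 1^9
Ȟ^0 = (6 − 6) − 0 = 0, so Ȟ^0 ≅ 0
Ȟ^1 = (15 − 9) − 6 = 0 plus torsion [2], so Ȟ^1 ≅ Z/2
Ȟ^2 = (10 − 0) − 9 = 1, so Ȟ^2 ≅ Z

Ȟ^0(U;F) ≅ 0; Ȟ^1(U;F) ≅ Z/2; Ȟ^2(U;F) ≅ Z


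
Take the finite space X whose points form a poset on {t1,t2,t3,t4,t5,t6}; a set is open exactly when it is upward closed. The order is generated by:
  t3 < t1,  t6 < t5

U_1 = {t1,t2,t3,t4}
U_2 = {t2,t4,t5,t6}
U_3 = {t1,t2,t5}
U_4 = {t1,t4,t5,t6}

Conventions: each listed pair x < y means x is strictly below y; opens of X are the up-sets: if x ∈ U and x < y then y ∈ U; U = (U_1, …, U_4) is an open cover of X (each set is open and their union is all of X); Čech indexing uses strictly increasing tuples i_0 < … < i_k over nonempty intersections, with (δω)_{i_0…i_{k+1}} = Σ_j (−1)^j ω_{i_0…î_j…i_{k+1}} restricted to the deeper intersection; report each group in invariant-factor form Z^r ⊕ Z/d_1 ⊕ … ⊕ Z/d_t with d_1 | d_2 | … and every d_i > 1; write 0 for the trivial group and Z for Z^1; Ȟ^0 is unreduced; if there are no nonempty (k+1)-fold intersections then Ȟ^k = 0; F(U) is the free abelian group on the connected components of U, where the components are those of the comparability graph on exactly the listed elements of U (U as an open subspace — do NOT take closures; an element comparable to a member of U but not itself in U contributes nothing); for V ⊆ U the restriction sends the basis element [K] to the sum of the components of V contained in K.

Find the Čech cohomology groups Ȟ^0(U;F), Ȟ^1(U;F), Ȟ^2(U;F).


Ȟ^0 = Z^4, Ȟ^1 = 0 and Ȟ^2 = 0

cover nerve:
  U12={t2,t4} U13={t1,t2} U14={t1,t4} U23={t2,t5} U24={t4,t5,t6} U34={t1,t5}
  U123={t2} U124={t4} U134={t1} U234={t5}
components per intersection:
  U1: {t1,t3} {t2} {t4}
  U2: {t2} {t4} {t5,t6}
  U3: {t1} {t2} {t5}
  U4: {t1} {t4} {t5,t6}
  U12: {t2} {t4}
  U13: {t1} {t2}
  U14: {t1} {t4}
  U23: {t2} {t5}
  U24: {t4} {t5,t6}
  U34: {t1} {t5}
  U123: {t2}
  U124: {t4}
  U134: {t1}
  U234: {t5}
C dims 12,12,4; δ0: rk 8, SNF 1^8; δ1: rk 4, SNF 1^4
Ȟ^0: (12−8)−0=4 ⇒ Z^4
Ȟ^1: (12−4)−8=0 ⇒ 0
Ȟ^2: (4−0)−4=0 ⇒ 0


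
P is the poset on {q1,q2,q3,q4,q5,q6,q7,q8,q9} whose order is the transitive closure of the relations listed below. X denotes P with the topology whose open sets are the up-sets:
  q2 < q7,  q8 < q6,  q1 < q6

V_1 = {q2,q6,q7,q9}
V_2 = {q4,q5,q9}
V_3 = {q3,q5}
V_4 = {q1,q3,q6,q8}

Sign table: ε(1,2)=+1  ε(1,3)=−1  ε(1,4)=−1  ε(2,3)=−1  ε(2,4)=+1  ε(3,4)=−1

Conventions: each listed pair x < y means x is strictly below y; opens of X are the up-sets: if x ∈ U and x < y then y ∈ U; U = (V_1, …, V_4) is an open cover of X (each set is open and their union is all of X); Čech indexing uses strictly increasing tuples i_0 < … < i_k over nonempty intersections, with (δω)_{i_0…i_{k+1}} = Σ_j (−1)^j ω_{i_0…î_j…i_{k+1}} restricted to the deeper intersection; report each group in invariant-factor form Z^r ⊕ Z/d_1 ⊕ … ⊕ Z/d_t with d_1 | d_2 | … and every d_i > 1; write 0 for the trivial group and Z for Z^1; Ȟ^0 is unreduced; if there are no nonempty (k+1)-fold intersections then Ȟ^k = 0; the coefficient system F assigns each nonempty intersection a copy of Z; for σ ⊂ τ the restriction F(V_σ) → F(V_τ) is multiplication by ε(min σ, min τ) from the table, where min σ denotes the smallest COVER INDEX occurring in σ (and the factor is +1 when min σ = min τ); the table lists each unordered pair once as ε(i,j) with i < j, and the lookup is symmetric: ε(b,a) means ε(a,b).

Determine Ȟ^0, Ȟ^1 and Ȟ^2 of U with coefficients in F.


Ȟ^0 ≅ 0, Ȟ^1 ≅ Z/2, Ȟ^2 ≅ 0

nonempty overlaps:
  V12={q9} V14={q6} V23={q5} V34={q3}
C dims 4,4; δ0: rk 4, SNF 1^3·2
degree 0: 4−4−0 = 0 → Ȟ^0 ≅ 0
degree 1: 4−0−4 = 0 plus torsion [2] → Ȟ^1 ≅ Z/2
degree 2: 0−0−0 = 0 → Ȟ^2 ≅ 0


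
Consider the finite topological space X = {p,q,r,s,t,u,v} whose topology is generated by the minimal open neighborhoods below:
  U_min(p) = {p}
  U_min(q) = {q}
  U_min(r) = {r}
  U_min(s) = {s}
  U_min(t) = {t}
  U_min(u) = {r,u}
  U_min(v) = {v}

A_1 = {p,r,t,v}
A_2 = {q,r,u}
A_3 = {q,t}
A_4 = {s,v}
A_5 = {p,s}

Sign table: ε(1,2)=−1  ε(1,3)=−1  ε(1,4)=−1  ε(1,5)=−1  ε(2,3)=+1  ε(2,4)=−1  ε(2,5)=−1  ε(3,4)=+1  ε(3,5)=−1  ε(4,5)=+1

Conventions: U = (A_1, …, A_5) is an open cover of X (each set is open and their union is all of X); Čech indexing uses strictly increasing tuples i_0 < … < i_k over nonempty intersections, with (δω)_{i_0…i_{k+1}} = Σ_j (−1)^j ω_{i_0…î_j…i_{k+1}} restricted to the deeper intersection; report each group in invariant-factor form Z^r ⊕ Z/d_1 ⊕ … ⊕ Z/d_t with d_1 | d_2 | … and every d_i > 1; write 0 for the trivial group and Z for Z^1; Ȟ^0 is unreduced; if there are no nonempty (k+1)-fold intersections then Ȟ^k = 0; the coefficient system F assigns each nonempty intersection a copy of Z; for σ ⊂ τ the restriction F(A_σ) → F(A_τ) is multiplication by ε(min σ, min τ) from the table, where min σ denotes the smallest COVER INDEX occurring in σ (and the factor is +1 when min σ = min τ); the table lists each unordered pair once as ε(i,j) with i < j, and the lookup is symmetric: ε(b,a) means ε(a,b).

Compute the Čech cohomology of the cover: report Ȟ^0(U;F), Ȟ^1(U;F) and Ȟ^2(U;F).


nonempty overlaps:
  A12={r} A13={t} A14={v} A15={p} A23={q} A45={s}
C dims 5,6; δ0: rk 4, SNF 1^4
degree 0: 5−4−0 = 1 → Ȟ^0 ≅ Z
degree 1: 6−0−4 = 2 → Ȟ^1 ≅ Z^2
degree 2: 0−0−0 = 0 → Ȟ^2 ≅ 0

Ȟ^0 ≅ Z, Ȟ^1 ≅ Z^2 and Ȟ^2 ≅ 0


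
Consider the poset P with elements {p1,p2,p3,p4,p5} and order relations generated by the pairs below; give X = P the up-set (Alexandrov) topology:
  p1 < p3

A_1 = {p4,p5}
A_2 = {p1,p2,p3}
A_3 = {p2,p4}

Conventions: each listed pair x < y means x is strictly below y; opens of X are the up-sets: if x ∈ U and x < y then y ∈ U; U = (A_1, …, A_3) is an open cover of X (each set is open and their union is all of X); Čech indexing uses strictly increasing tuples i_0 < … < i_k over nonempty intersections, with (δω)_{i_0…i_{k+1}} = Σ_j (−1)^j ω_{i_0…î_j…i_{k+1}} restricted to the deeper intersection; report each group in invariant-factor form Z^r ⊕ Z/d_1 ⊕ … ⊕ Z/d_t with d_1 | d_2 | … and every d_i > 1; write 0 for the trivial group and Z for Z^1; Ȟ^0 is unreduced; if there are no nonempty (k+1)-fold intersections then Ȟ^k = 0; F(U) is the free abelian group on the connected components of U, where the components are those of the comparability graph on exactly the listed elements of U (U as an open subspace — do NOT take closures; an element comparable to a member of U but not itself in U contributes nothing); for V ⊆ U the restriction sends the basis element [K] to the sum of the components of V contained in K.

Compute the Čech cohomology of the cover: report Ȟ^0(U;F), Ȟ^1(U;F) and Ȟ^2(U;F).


Ȟ^0 = Z^4; Ȟ^1 = 0; Ȟ^2 = 0

nerve simplices:
  A13={p4} A23={p2}
components per intersection:
  A1: {p4} {p5}
  A2: {p1,p3} {p2}
  A3: {p2} {p4}
  A13: {p4}
  A23: {p2}
C dims 6,2; δ0: rk 2, SNF 1^2
degree 0: 6−2−0 = 4 → Ȟ^0 ≅ Z^4
degree 1: 2−0−2 = 0 → Ȟ^1 ≅ 0
degree 2: 0−0−0 = 0 → Ȟ^2 ≅ 0
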